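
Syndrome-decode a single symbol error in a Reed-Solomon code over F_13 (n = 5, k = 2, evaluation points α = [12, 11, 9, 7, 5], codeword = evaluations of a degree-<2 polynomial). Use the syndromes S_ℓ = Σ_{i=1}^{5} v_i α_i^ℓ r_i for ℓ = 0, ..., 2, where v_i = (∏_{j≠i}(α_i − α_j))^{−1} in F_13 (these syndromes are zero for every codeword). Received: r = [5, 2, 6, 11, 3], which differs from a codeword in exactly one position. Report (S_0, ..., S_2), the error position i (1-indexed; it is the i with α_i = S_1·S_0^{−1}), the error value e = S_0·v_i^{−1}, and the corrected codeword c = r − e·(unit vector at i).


S = (10, 6, 1), error at position 2, error magnitude e = 1, c = [5, 1, 6, 11, 3].

Step 1: column multipliers v_i = (∏_{j≠i}(α_i − α_j))^{−1} mod 13.
  i = 1 (α = 12): (12−11)(12−9)(12−7)(12−5) = 1·3·5·7 = 105 ≡ 1, so v_1 = 1^{−1} = 1 (mod 13).
  i = 2 (α = 11): (11−12)(11−9)(11−7)(11−5) = (−1)·2·4·6 = −48 ≡ 4, so v_2 = 4^{−1} = 10 (mod 13).
  i = 3 (α = 9): (9−12)(9−11)(9−7)(9−5) = (−3)·(−2)·2·4 = 48 ≡ 9, so v_3 = 9^{−1} = 3 (mod 13).
  i = 4 (α = 7): (7−12)(7−11)(7−9)(7−5) = (−5)·(−4)·(−2)·2 = −80 ≡ 11, so v_4 = 11^{−1} = 6 (mod 13).
  i = 5 (α = 5): (5−12)(5−11)(5−9)(5−7) = (−7)·(−6)·(−4)·(−2) = 336 ≡ 11, so v_5 = 11^{−1} = 6 (mod 13).
  v = [1, 10, 3, 6, 6].
Step 2: syndromes of r = [5, 2, 6, 11, 3] (all sums mod 13).
  S_0 = Σ v_i r_i = 1·5 + 10·2 + 3·6 + 6·11 + 6·3 = 127 ≡ 10.
  S_1 = Σ v_i α_i r_i = 1·12·5 + 10·11·2 + 3·9·6 + 6·7·11 + 6·5·3 = 994 ≡ 6.
  α_i^2 mod 13 = [1, 4, 3, 10, 12].
  S_2 = Σ v_i α_i^2 r_i = 1·1·5 + 10·4·2 + 3·3·6 + 6·10·11 + 6·12·3 = 1015 ≡ 1.
  S = (10, 6, 1) ≠ 0, so r is not a codeword (an error is present).
Step 3: locate the error. For a single error e at position i, S_ℓ = v_i·e·α_i^ℓ, so α_err = S_1/S_0.
  S_0^{−1} = 10^{−1} = 4 (mod 13), so α_err = 6·4 = 24 ≡ 11 = α_2. Error position i = 2.
  Consistency check: S_2/S_1 = 1·11 = 11 ≡ 11 = α_err ✓ (single-error assumption holds).
Step 4: error magnitude e = S_0/v_2 = S_0·∏_{j≠2}(α_2 − α_j) = 10·4 = 40 ≡ 1 (mod 13).
Step 5: correct position 2: c_2 = r_2 − e = 2 − 1 ≡ 1 (mod 13). Hence c = [5, 1, 6, 11, 3].
  Check: interpolating c through the α_i gives m(x) = 9 + 4·x (degree < 2) with m(α_i) = c_i for every i, so c is indeed a codeword.


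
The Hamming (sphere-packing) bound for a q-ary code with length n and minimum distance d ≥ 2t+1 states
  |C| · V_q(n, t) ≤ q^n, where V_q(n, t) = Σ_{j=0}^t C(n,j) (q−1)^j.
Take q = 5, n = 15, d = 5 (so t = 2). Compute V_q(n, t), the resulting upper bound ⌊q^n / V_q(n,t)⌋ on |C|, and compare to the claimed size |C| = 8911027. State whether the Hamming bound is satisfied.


V_q(n, t) = 1741, q^n = 30517578125, Hamming bound = 17528764, |C| = 8911027 ≤ bound (satisfied).

Step 1: Compute V_q(n, t) = Σ_{j=0}^2 C(n, j) (q−1)^j.
  j = 0: C(15,0)·(4)^0 = 1·1 = 1.
  j = 1: C(15,1)·(4)^1 = 15·4 = 60.
  j = 2: C(15,2)·(4)^2 = 105·16 = 1680.
  V_q(n, t) = 1 + 60 + 1680 = 1741.
Step 2: q^n = 5^15 = 30517578125.
Step 3: Hamming bound ⌊q^n / V_q(n,t)⌋ = ⌊30517578125/1741⌋ = 17528764.
Step 4: Compare |C| = 8911027 to 17528764: satisfied.
The claimed |C| lies below the Hamming bound.


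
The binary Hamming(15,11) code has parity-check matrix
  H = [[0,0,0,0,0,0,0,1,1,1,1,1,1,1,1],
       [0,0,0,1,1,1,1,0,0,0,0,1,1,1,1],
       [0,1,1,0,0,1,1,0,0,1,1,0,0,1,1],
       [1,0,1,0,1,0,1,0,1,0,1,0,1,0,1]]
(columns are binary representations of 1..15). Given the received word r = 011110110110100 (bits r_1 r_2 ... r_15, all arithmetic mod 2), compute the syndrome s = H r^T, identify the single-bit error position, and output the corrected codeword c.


s = (0, 0, 1, 1)^T, error position = 3, corrected codeword c = 010110110110100

Compute s = H r^T mod 2 one row at a time:
  s_1 = 1 + 0 + 1 + 1 + 0 + 1 + 0 + 0 = 4 ≡ 0 (mod 2).
  s_2 = 1 + 1 + 0 + 1 + 0 + 1 + 0 + 0 = 4 ≡ 0 (mod 2).
  s_3 = 1 + 1 + 0 + 1 + 1 + 1 + 0 + 0 = 5 ≡ 1 (mod 2).
  s_4 = 0 + 1 + 1 + 1 + 0 + 1 + 1 + 0 = 5 ≡ 1 (mod 2).
s = (0, 0, 1, 1)^T — this equals column 3 of H (binary 0011), so error is at position 3.
Correct: flip bit 3 of r = 011110110110100 to get c = 010110110110100.


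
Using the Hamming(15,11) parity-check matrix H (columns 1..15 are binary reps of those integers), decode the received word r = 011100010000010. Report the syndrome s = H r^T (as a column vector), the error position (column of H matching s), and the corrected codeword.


s = (0, 0, 1, 1)^T, error position = 3, corrected codeword c = 010100010000010

Compute s = H r^T mod 2 one row at a time:
  s_1 = 1 + 0 + 0 + 0 + 0 + 0 + 1 + 0 = 2 ≡ 0 (mod 2).
  s_2 = 1 + 0 + 0 + 0 + 0 + 0 + 1 + 0 = 2 ≡ 0 (mod 2).
  s_3 = 1 + 1 + 0 + 0 + 0 + 0 + 1 + 0 = 3 ≡ 1 (mod 2).
  s_4 = 0 + 1 + 0 + 0 + 0 + 0 + 0 + 0 = 1 ≡ 1 (mod 2).
s = (0, 0, 1, 1)^T — this equals column 3 of H (binary 0011), so error is at position 3.
Correct: flip bit 3 of r = 011100010000010 to get c = 010100010000010.


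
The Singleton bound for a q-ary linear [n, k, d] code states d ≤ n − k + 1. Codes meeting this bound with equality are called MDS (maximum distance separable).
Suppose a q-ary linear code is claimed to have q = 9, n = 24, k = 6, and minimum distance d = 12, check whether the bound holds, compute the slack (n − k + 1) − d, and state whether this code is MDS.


Singleton RHS = n − k + 1 = 19, slack = 7, bound satisfied, not MDS.

Singleton bound: d ≤ n − k + 1.
Here n = 24, k = 6, so n − k + 1 = 19.
Given d = 12, check d ≤ 19: YES.
Slack = (n − k + 1) − d = 7.
The code is NOT MDS (slack = 7 > 0).
Description: the claimed parameters are [24, 6, 12]_9; such a code would be non-MDS.


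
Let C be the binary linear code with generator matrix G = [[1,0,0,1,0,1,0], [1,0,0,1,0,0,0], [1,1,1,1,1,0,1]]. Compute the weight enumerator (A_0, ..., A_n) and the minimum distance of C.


Weight distribution: A_0 = 1, A_1 = 1, A_2 = 1, A_3 = 1, A_4 = 1, A_5 = 1, A_6 = 1, A_7 = 1. Minimum distance d = 1.

Enumerate all 2^3 = 8 messages m ∈ F_2^3.
For each, compute codeword c = mG in F_2^7, then tally its weight.
  m = 000 → c = 0000000, weight = 0.
  m = 100 → c = 1001010, weight = 3.
  m = 010 → c = 1001000, weight = 2.
  m = 110 → c = 0000010, weight = 1.
  m = 001 → c = 1111101, weight = 6.
  m = 101 → c = 0110111, weight = 5.
  m = 011 → c = 0110101, weight = 4.
  m = 111 → c = 1111111, weight = 7.
Tally weights:
  weight 0: 1 codewords.
  weight 1: 1 codewords.
  weight 2: 1 codewords.
  weight 3: 1 codewords.
  weight 4: 1 codewords.
  weight 5: 1 codewords.
  weight 6: 1 codewords.
  weight 7: 1 codewords.
Minimum distance d = smallest w > 0 with A_w > 0 = 1.
Sanity: Σ A_w = 8 = 2^3 = 8 ✓.


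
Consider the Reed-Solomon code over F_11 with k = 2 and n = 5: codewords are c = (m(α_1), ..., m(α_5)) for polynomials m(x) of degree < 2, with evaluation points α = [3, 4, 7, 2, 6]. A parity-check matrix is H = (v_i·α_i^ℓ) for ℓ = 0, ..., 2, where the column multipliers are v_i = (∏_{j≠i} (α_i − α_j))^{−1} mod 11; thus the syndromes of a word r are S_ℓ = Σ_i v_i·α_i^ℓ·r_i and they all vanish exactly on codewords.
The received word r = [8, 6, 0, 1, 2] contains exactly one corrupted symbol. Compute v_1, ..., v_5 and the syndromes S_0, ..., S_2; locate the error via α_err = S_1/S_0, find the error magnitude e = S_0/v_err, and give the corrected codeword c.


S = (5, 10, 9), error at position 4, error magnitude e = 2, c = [8, 6, 0, 10, 2].

Step 1: column multipliers v_i = (∏_{j≠i}(α_i − α_j))^{−1} mod 11.
  i = 1 (α = 3): (3−4)(3−7)(3−2)(3−6) = (−1)·(−4)·1·(−3) = −12 ≡ 10, so v_1 = 10^{−1} = 10 (mod 11).
  i = 2 (α = 4): (4−3)(4−7)(4−2)(4−6) = 1·(−3)·2·(−2) = 12 ≡ 1, so v_2 = 1^{−1} = 1 (mod 11).
  i = 3 (α = 7): (7−3)(7−4)(7−2)(7−6) = 4·3·5·1 = 60 ≡ 5, so v_3 = 5^{−1} = 9 (mod 11).
  i = 4 (α = 2): (2−3)(2−4)(2−7)(2−6) = (−1)·(−2)·(−5)·(−4) = 40 ≡ 7, so v_4 = 7^{−1} = 8 (mod 11).
  i = 5 (α = 6): (6−3)(6−4)(6−7)(6−2) = 3·2·(−1)·4 = −24 ≡ 9, so v_5 = 9^{−1} = 5 (mod 11).
  v = [10, 1, 9, 8, 5].
Step 2: syndromes of r = [8, 6, 0, 1, 2] (all sums mod 11).
  S_0 = Σ v_i r_i = 10·8 + 1·6 + 9·0 + 8·1 + 5·2 = 104 ≡ 5.
  S_1 = Σ v_i α_i r_i = 10·3·8 + 1·4·6 + 9·7·0 + 8·2·1 + 5·6·2 = 340 ≡ 10.
  α_i^2 mod 11 = [9, 5, 5, 4, 3].
  S_2 = Σ v_i α_i^2 r_i = 10·9·8 + 1·5·6 + 9·5·0 + 8·4·1 + 5·3·2 = 812 ≡ 9.
  S = (5, 10, 9) ≠ 0, so r is not a codeword (an error is present).
Step 3: locate the error. For a single error e at position i, S_ℓ = v_i·e·α_i^ℓ, so α_err = S_1/S_0.
  S_0^{−1} = 5^{−1} = 9 (mod 11), so α_err = 10·9 = 90 ≡ 2 = α_4. Error position i = 4.
  Consistency check: S_2/S_1 = 9·10 = 90 ≡ 2 = α_err ✓ (single-error assumption holds).
Step 4: error magnitude e = S_0/v_4 = S_0·∏_{j≠4}(α_4 − α_j) = 5·7 = 35 ≡ 2 (mod 11).
Step 5: correct position 4: c_4 = r_4 − e = 1 − 2 ≡ 10 (mod 11). Hence c = [8, 6, 0, 10, 2].
  Check: interpolating c through the α_i gives m(x) = 3 + 9·x (degree < 2) with m(α_i) = c_i for every i, so c is indeed a codeword.


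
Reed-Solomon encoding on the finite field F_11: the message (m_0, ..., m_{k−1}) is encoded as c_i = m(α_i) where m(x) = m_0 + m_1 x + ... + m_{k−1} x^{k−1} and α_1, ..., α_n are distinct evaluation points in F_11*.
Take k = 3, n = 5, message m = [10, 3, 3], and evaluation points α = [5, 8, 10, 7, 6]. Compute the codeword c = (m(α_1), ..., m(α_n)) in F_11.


c = [1, 6, 10, 2, 4]

Message polynomial: m(x) = 10 + 3·x + 3·x^2 (mod 11).
For each evaluation point α_i, compute m(α_i) mod 11:
  α_1 = 5: Horner steps 3 → 7 → 1, so m(5) = 1.
  α_2 = 8: Horner steps 3 → 5 → 6, so m(8) = 6.
  α_3 = 10: Horner steps 3 → 0 → 10, so m(10) = 10.
  α_4 = 7: Horner steps 3 → 2 → 2, so m(7) = 2.
  α_5 = 6: Horner steps 3 → 10 → 4, so m(6) = 4.
Codeword c = [1, 6, 10, 2, 4] ∈ F_11^5.


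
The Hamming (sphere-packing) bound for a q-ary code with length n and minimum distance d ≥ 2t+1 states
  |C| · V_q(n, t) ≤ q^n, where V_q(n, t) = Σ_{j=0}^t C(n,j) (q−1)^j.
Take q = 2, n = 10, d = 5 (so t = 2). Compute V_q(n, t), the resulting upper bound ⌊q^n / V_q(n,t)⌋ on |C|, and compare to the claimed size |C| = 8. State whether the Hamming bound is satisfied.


V_q(n, t) = 56, q^n = 1024, Hamming bound = 18, |C| = 8 ≤ bound (satisfied).

Step 1: Compute V_q(n, t) = Σ_{j=0}^2 C(n, j) (q−1)^j.
  j = 0: C(10,0)·(1)^0 = 1·1 = 1.
  j = 1: C(10,1)·(1)^1 = 10·1 = 10.
  j = 2: C(10,2)·(1)^2 = 45·1 = 45.
  V_q(n, t) = 1 + 10 + 45 = 56.
Step 2: q^n = 2^10 = 1024.
Step 3: Hamming bound ⌊q^n / V_q(n,t)⌋ = ⌊1024/56⌋ = 18.
Step 4: Compare |C| = 8 to 18: satisfied.
The claimed |C| lies below the Hamming bound.


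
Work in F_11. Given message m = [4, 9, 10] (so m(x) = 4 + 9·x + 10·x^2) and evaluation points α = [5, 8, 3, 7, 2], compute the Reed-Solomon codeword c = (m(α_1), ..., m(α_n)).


c = [2, 1, 0, 7, 7]

Message polynomial: m(x) = 4 + 9·x + 10·x^2 (mod 11).
For each evaluation point α_i, compute m(α_i) mod 11:
  α_1 = 5: Horner steps 10 → 4 → 2, so m(5) = 2.
  α_2 = 8: Horner steps 10 → 1 → 1, so m(8) = 1.
  α_3 = 3: Horner steps 10 → 6 → 0, so m(3) = 0.
  α_4 = 7: Horner steps 10 → 2 → 7, so m(7) = 7.
  α_5 = 2: Horner steps 10 → 7 → 7, so m(2) = 7.
Codeword c = [2, 1, 0, 7, 7] ∈ F_11^5.


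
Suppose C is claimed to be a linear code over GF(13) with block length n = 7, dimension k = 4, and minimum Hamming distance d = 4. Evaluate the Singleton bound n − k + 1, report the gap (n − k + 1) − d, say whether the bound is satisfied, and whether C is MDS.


Singleton RHS = n − k + 1 = 4, slack = 0, bound satisfied, MDS.

Singleton bound: d ≤ n − k + 1.
Here n = 7, k = 4, so n − k + 1 = 4.
Given d = 4, check d ≤ 4: YES.
Slack = (n − k + 1) − d = 0.
The code is MDS (slack = 0).
Description: the claimed parameters are [7, 4, 4]_13; such a code would be MDS (meets Singleton bound).


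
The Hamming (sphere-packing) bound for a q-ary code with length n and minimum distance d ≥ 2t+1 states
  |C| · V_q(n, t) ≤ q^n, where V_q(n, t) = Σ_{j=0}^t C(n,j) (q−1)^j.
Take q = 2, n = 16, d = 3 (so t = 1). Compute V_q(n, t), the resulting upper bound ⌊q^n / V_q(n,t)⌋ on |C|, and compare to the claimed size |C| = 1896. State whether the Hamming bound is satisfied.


V_q(n, t) = 17, q^n = 65536, Hamming bound = 3855, |C| = 1896 ≤ bound (satisfied).

Step 1: Compute V_q(n, t) = Σ_{j=0}^1 C(n, j) (q−1)^j.
  j = 0: C(16,0)·(1)^0 = 1·1 = 1.
  j = 1: C(16,1)·(1)^1 = 16·1 = 16.
  V_q(n, t) = 1 + 16 = 17.
Step 2: q^n = 2^16 = 65536.
Step 3: Hamming bound ⌊q^n / V_q(n,t)⌋ = ⌊65536/17⌋ = 3855.
Step 4: Compare |C| = 1896 to 3855: satisfied.
The claimed |C| lies below the Hamming bound.


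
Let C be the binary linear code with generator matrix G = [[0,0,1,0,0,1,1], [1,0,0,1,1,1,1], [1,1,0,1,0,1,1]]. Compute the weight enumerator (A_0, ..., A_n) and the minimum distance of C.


Weight distribution: A_0 = 1, A_2 = 1, A_3 = 1, A_4 = 2, A_5 = 3. Minimum distance d = 2.

Enumerate all 2^3 = 8 messages m ∈ F_2^3.
For each, compute codeword c = mG in F_2^7, then tally its weight.
  m = 000 → c = 0000000, weight = 0.
  m = 100 → c = 0010011, weight = 3.
  m = 010 → c = 1001111, weight = 5.
  m = 110 → c = 1011100, weight = 4.
  m = 001 → c = 1101011, weight = 5.
  m = 101 → c = 1111000, weight = 4.
  m = 011 → c = 0100100, weight = 2.
  m = 111 → c = 0110111, weight = 5.
Tally weights:
  weight 0: 1 codewords.
  weight 2: 1 codewords.
  weight 3: 1 codewords.
  weight 4: 2 codewords.
  weight 5: 3 codewords.
Minimum distance d = smallest w > 0 with A_w > 0 = 2.
Sanity: Σ A_w = 8 = 2^3 = 8 ✓.


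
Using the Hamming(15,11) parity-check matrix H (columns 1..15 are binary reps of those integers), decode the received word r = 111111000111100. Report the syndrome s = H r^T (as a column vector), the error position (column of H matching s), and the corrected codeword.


s = (0, 1, 1, 1)^T, error position = 7, corrected codeword c = 111111100111100

Compute s = H r^T mod 2 one row at a time:
  s_1 = 0 + 0 + 1 + 1 + 1 + 1 + 0 + 0 = 4 ≡ 0 (mod 2).
  s_2 = 1 + 1 + 1 + 0 + 1 + 1 + 0 + 0 = 5 ≡ 1 (mod 2).
  s_3 = 1 + 1 + 1 + 0 + 1 + 1 + 0 + 0 = 5 ≡ 1 (mod 2).
  s_4 = 1 + 1 + 1 + 0 + 0 + 1 + 1 + 0 = 5 ≡ 1 (mod 2).
s = (0, 1, 1, 1)^T — this equals column 7 of H (binary 0111), so error is at position 7.
Correct: flip bit 7 of r = 111111000111100 to get c = 111111100111100.


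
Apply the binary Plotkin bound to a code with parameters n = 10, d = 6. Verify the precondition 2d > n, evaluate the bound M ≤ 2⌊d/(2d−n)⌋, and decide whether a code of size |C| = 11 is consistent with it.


Plotkin bound M ≤ 6; given |C| = 11 > bound (violated).

Check applicability: 2d = 12, n = 10.
2d − n = 2 > 0, so Plotkin applies.
Compute d/(2d−n) = 6/2 ≈ 3.0000.
⌊d/(2d−n)⌋ = 3.
Plotkin bound: M ≤ 2·3 = 6.
Given |C| = 11, check: VIOLATED.
This |C| is above the Plotkin bound, so no binary code with n = 10, d = 6 and 11 codewords exists.


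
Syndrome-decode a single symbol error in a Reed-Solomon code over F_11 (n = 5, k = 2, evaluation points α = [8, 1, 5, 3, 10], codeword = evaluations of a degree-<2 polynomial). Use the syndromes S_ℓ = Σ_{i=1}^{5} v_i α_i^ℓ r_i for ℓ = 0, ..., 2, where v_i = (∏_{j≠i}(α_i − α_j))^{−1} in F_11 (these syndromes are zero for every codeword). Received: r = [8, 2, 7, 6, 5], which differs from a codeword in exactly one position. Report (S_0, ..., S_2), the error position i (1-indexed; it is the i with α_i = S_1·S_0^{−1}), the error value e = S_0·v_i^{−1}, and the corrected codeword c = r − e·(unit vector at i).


S = (6, 7, 10), error at position 4, error magnitude e = 7, c = [8, 2, 7, 10, 5].

Step 1: column multipliers v_i = (∏_{j≠i}(α_i − α_j))^{−1} mod 11.
  i = 1 (α = 8): (8−1)(8−5)(8−3)(8−10) = 7·3·5·(−2) = −210 ≡ 10, so v_1 = 10^{−1} = 10 (mod 11).
  i = 2 (α = 1): (1−8)(1−5)(1−3)(1−10) = (−7)·(−4)·(−2)·(−9) = 504 ≡ 9, so v_2 = 9^{−1} = 5 (mod 11).
  i = 3 (α = 5): (5−8)(5−1)(5−3)(5−10) = (−3)·4·2·(−5) = 120 ≡ 10, so v_3 = 10^{−1} = 10 (mod 11).
  i = 4 (α = 3): (3−8)(3−1)(3−5)(3−10) = (−5)·2·(−2)·(−7) = −140 ≡ 3, so v_4 = 3^{−1} = 4 (mod 11).
  i = 5 (α = 10): (10−8)(10−1)(10−5)(10−3) = 2·9·5·7 = 630 ≡ 3, so v_5 = 3^{−1} = 4 (mod 11).
  v = [10, 5, 10, 4, 4].
Step 2: syndromes of r = [8, 2, 7, 6, 5] (all sums mod 11).
  S_0 = Σ v_i r_i = 10·8 + 5·2 + 10·7 + 4·6 + 4·5 = 204 ≡ 6.
  S_1 = Σ v_i α_i r_i = 10·8·8 + 5·1·2 + 10·5·7 + 4·3·6 + 4·10·5 = 1272 ≡ 7.
  α_i^2 mod 11 = [9, 1, 3, 9, 1].
  S_2 = Σ v_i α_i^2 r_i = 10·9·8 + 5·1·2 + 10·3·7 + 4·9·6 + 4·1·5 = 1176 ≡ 10.
  S = (6, 7, 10) ≠ 0, so r is not a codeword (an error is present).
Step 3: locate the error. For a single error e at position i, S_ℓ = v_i·e·α_i^ℓ, so α_err = S_1/S_0.
  S_0^{−1} = 6^{−1} = 2 (mod 11), so α_err = 7·2 = 14 ≡ 3 = α_4. Error position i = 4.
  Consistency check: S_2/S_1 = 10·8 = 80 ≡ 3 = α_err ✓ (single-error assumption holds).
Step 4: error magnitude e = S_0/v_4 = S_0·∏_{j≠4}(α_4 − α_j) = 6·3 = 18 ≡ 7 (mod 11).
Step 5: correct position 4: c_4 = r_4 − e = 6 − 7 ≡ 10 (mod 11). Hence c = [8, 2, 7, 10, 5].
  Check: interpolating c through the α_i gives m(x) = 9 + 4·x (degree < 2) with m(α_i) = c_i for every i, so c is indeed a codeword.


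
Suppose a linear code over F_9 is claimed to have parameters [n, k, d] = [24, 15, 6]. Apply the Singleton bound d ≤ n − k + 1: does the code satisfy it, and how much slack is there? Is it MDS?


Singleton RHS = n − k + 1 = 10, slack = 4, bound satisfied, not MDS.

Singleton bound: d ≤ n − k + 1.
Here n = 24, k = 15, so n − k + 1 = 10.
Given d = 6, check d ≤ 10: YES.
Slack = (n − k + 1) − d = 4.
The code is NOT MDS (slack = 4 > 0).
Description: the claimed parameters are [24, 15, 6]_9; such a code would be non-MDS.


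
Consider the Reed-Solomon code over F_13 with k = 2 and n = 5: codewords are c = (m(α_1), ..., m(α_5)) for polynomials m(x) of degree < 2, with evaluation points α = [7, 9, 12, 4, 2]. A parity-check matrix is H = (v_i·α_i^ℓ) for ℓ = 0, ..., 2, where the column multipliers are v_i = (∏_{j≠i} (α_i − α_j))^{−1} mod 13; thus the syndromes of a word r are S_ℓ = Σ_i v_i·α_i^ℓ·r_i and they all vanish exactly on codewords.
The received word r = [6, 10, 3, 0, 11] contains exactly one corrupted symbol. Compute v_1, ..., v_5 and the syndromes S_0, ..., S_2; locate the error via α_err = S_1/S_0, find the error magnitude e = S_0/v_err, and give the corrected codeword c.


S = (12, 11, 9), error at position 5, error magnitude e = 2, c = [6, 10, 3, 0, 9].

Step 1: column multipliers v_i = (∏_{j≠i}(α_i − α_j))^{−1} mod 13.
  i = 1 (α = 7): (7−9)(7−12)(7−4)(7−2) = (−2)·(−5)·3·5 = 150 ≡ 7, so v_1 = 7^{−1} = 2 (mod 13).
  i = 2 (α = 9): (9−7)(9−12)(9−4)(9−2) = 2·(−3)·5·7 = −210 ≡ 11, so v_2 = 11^{−1} = 6 (mod 13).
  i = 3 (α = 12): (12−7)(12−9)(12−4)(12−2) = 5·3·8·10 = 1200 ≡ 4, so v_3 = 4^{−1} = 10 (mod 13).
  i = 4 (α = 4): (4−7)(4−9)(4−12)(4−2) = (−3)·(−5)·(−8)·2 = −240 ≡ 7, so v_4 = 7^{−1} = 2 (mod 13).
  i = 5 (α = 2): (2−7)(2−9)(2−12)(2−4) = (−5)·(−7)·(−10)·(−2) = 700 ≡ 11, so v_5 = 11^{−1} = 6 (mod 13).
  v = [2, 6, 10, 2, 6].
Step 2: syndromes of r = [6, 10, 3, 0, 11] (all sums mod 13).
  S_0 = Σ v_i r_i = 2·6 + 6·10 + 10·3 + 2·0 + 6·11 = 168 ≡ 12.
  S_1 = Σ v_i α_i r_i = 2·7·6 + 6·9·10 + 10·12·3 + 2·4·0 + 6·2·11 = 1116 ≡ 11.
  α_i^2 mod 13 = [10, 3, 1, 3, 4].
  S_2 = Σ v_i α_i^2 r_i = 2·10·6 + 6·3·10 + 10·1·3 + 2·3·0 + 6·4·11 = 594 ≡ 9.
  S = (12, 11, 9) ≠ 0, so r is not a codeword (an error is present).
Step 3: locate the error. For a single error e at position i, S_ℓ = v_i·e·α_i^ℓ, so α_err = S_1/S_0.
  S_0^{−1} = 12^{−1} = 12 (mod 13), so α_err = 11·12 = 132 ≡ 2 = α_5. Error position i = 5.
  Consistency check: S_2/S_1 = 9·6 = 54 ≡ 2 = α_err ✓ (single-error assumption holds).
Step 4: error magnitude e = S_0/v_5 = S_0·∏_{j≠5}(α_5 − α_j) = 12·11 = 132 ≡ 2 (mod 13).
Step 5: correct position 5: c_5 = r_5 − e = 11 − 2 ≡ 9 (mod 13). Hence c = [6, 10, 3, 0, 9].
  Check: interpolating c through the α_i gives m(x) = 5 + 2·x (degree < 2) with m(α_i) = c_i for every i, so c is indeed a codeword.


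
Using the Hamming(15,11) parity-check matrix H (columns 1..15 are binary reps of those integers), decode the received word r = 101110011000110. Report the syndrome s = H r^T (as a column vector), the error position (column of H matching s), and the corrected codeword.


s = (0, 0, 0, 1)^T, error position = 1, corrected codeword c = 001110011000110

Compute s = H r^T mod 2 one row at a time:
  s_1 = 1 + 1 + 0 + 0 + 0 + 1 + 1 + 0 = 4 ≡ 0 (mod 2).
  s_2 = 1 + 1 + 0 + 0 + 0 + 1 + 1 + 0 = 4 ≡ 0 (mod 2).
  s_3 = 0 + 1 + 0 + 0 + 0 + 0 + 1 + 0 = 2 ≡ 0 (mod 2).
  s_4 = 1 + 1 + 1 + 0 + 1 + 0 + 1 + 0 = 5 ≡ 1 (mod 2).
s = (0, 0, 0, 1)^T — this equals column 1 of H (binary 0001), so error is at position 1.
Correct: flip bit 1 of r = 101110011000110 to get c = 001110011000110.


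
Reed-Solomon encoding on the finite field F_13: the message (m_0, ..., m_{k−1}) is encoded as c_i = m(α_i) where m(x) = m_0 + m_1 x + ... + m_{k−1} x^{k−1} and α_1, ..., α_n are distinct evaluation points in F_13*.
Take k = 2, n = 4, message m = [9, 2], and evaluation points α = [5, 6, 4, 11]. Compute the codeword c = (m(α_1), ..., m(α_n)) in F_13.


c = [6, 8, 4, 5]

Message polynomial: m(x) = 9 + 2·x (mod 13).
For each evaluation point α_i, compute m(α_i) mod 13:
  α_1 = 5: Horner steps 2 → 6, so m(5) = 6.
  α_2 = 6: Horner steps 2 → 8, so m(6) = 8.
  α_3 = 4: Horner steps 2 → 4, so m(4) = 4.
  α_4 = 11: Horner steps 2 → 5, so m(11) = 5.
Codeword c = [6, 8, 4, 5] ∈ F_13^4.


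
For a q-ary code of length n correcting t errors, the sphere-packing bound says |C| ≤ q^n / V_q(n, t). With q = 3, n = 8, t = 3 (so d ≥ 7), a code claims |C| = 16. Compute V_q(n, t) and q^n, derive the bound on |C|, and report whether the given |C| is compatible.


V_q(n, t) = 577, q^n = 6561, Hamming bound = 11, |C| = 16 > bound (violated).

Step 1: Compute V_q(n, t) = Σ_{j=0}^3 C(n, j) (q−1)^j.
  j = 0: C(8,0)·(2)^0 = 1·1 = 1.
  j = 1: C(8,1)·(2)^1 = 8·2 = 16.
  j = 2: C(8,2)·(2)^2 = 28·4 = 112.
  j = 3: C(8,3)·(2)^3 = 56·8 = 448.
  V_q(n, t) = 1 + 16 + 112 + 448 = 577.
Step 2: q^n = 3^8 = 6561.
Step 3: Hamming bound ⌊q^n / V_q(n,t)⌋ = ⌊6561/577⌋ = 11.
Step 4: Compare |C| = 16 to 11: violated.
The claimed |C| lies above the Hamming bound, so no 3-ary code of length 8 with d ≥ 7 can have 16 codewords.


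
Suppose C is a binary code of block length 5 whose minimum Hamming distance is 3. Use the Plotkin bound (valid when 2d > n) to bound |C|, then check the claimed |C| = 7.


Plotkin bound M ≤ 6; given |C| = 7 > bound (violated).

Check applicability: 2d = 6, n = 5.
2d − n = 1 > 0, so Plotkin applies.
Compute d/(2d−n) = 3/1 ≈ 3.0000.
⌊d/(2d−n)⌋ = 3.
Plotkin bound: M ≤ 2·3 = 6.
Given |C| = 7, check: VIOLATED.
This |C| is above the Plotkin bound, so no binary code with n = 5, d = 3 and 7 codewords exists.


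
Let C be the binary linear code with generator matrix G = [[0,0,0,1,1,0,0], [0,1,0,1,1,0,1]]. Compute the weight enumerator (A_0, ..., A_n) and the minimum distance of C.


Weight distribution: A_0 = 1, A_2 = 2, A_4 = 1. Minimum distance d = 2.

Enumerate all 2^2 = 4 messages m ∈ F_2^2.
For each, compute codeword c = mG in F_2^7, then tally its weight.
  m = 00 → c = 0000000, weight = 0.
  m = 10 → c = 0001100, weight = 2.
  m = 01 → c = 0101101, weight = 4.
  m = 11 → c = 0100001, weight = 2.
Tally weights:
  weight 0: 1 codewords.
  weight 2: 2 codewords.
  weight 4: 1 codewords.
Minimum distance d = smallest w > 0 with A_w > 0 = 2.
Sanity: Σ A_w = 4 = 2^2 = 4 ✓.


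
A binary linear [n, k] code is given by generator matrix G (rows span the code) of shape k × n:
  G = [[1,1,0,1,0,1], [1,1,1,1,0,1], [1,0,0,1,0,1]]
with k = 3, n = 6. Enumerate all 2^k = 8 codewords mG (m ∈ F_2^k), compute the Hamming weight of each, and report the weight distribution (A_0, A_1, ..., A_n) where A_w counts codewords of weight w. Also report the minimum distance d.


Weight distribution: A_0 = 1, A_1 = 2, A_2 = 1, A_3 = 1, A_4 = 2, A_5 = 1. Minimum distance d = 1.

Enumerate all 2^3 = 8 messages m ∈ F_2^3.
For each, compute codeword c = mG in F_2^6, then tally its weight.
  m = 000 → c = 000000, weight = 0.
  m = 100 → c = 110101, weight = 4.
  m = 010 → c = 111101, weight = 5.
  m = 110 → c = 001000, weight = 1.
  m = 001 → c = 100101, weight = 3.
  m = 101 → c = 010000, weight = 1.
  m = 011 → c = 011000, weight = 2.
  m = 111 → c = 101101, weight = 4.
Tally weights:
  weight 0: 1 codewords.
  weight 1: 2 codewords.
  weight 2: 1 codewords.
  weight 3: 1 codewords.
  weight 4: 2 codewords.
  weight 5: 1 codewords.
Minimum distance d = smallest w > 0 with A_w > 0 = 1.
Sanity: Σ A_w = 8 = 2^3 = 8 ✓.


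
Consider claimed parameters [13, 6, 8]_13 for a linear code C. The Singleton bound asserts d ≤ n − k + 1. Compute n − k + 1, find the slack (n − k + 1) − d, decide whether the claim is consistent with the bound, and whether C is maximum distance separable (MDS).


Singleton RHS = n − k + 1 = 8, slack = 0, bound satisfied, MDS.

Singleton bound: d ≤ n − k + 1.
Here n = 13, k = 6, so n − k + 1 = 8.
Given d = 8, check d ≤ 8: YES.
Slack = (n − k + 1) − d = 0.
The code is MDS (slack = 0).
Description: the claimed parameters are [13, 6, 8]_13; such a code would be MDS (meets Singleton bound).


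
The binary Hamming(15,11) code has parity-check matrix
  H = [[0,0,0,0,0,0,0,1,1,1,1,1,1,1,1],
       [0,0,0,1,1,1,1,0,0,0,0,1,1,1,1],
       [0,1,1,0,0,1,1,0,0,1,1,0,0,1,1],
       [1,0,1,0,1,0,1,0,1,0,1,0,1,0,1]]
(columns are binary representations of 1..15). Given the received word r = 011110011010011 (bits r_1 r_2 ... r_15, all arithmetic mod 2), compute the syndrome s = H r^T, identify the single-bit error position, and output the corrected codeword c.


s = (1, 0, 1, 1)^T, error position = 11, corrected codeword c = 011110011000011

Compute s = H r^T mod 2 one row at a time:
  s_1 = 1 + 1 + 0 + 1 + 0 + 0 + 1 + 1 = 5 ≡ 1 (mod 2).
  s_2 = 1 + 1 + 0 + 0 + 0 + 0 + 1 + 1 = 4 ≡ 0 (mod 2).
  s_3 = 1 + 1 + 0 + 0 + 0 + 1 + 1 + 1 = 5 ≡ 1 (mod 2).
  s_4 = 0 + 1 + 1 + 0 + 1 + 1 + 0 + 1 = 5 ≡ 1 (mod 2).
s = (1, 0, 1, 1)^T — this equals column 11 of H (binary 1011), so error is at position 11.
Correct: flip bit 11 of r = 011110011010011 to get c = 011110011000011.


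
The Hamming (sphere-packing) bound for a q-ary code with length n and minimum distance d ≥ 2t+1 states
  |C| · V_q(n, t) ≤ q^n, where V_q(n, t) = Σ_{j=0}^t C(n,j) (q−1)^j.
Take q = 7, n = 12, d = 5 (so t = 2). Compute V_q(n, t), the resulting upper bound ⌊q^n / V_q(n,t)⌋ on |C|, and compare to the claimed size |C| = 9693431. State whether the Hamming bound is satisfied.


V_q(n, t) = 2449, q^n = 13841287201, Hamming bound = 5651811, |C| = 9693431 > bound (violated).

Step 1: Compute V_q(n, t) = Σ_{j=0}^2 C(n, j) (q−1)^j.
  j = 0: C(12,0)·(6)^0 = 1·1 = 1.
  j = 1: C(12,1)·(6)^1 = 12·6 = 72.
  j = 2: C(12,2)·(6)^2 = 66·36 = 2376.
  V_q(n, t) = 1 + 72 + 2376 = 2449.
Step 2: q^n = 7^12 = 13841287201.
Step 3: Hamming bound ⌊q^n / V_q(n,t)⌋ = ⌊13841287201/2449⌋ = 5651811.
Step 4: Compare |C| = 9693431 to 5651811: violated.
The claimed |C| lies above the Hamming bound, so no 7-ary code of length 12 with d ≥ 5 can have 9693431 codewords.


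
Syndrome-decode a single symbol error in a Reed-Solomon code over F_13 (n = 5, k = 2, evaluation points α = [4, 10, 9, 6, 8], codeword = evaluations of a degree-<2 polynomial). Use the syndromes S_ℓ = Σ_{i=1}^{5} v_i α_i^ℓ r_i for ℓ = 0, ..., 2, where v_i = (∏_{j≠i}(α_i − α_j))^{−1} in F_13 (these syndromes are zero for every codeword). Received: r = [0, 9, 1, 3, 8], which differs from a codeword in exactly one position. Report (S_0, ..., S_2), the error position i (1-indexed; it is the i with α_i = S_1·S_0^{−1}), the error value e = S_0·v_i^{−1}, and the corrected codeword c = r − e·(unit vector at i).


S = (5, 1, 8), error at position 5, error magnitude e = 2, c = [0, 9, 1, 3, 6].

Step 1: column multipliers v_i = (∏_{j≠i}(α_i − α_j))^{−1} mod 13.
  i = 1 (α = 4): (4−10)(4−9)(4−6)(4−8) = (−6)·(−5)·(−2)·(−4) = 240 ≡ 6, so v_1 = 6^{−1} = 11 (mod 13).
  i = 2 (α = 10): (10−4)(10−9)(10−6)(10−8) = 6·1·4·2 = 48 ≡ 9, so v_2 = 9^{−1} = 3 (mod 13).
  i = 3 (α = 9): (9−4)(9−10)(9−6)(9−8) = 5·(−1)·3·1 = −15 ≡ 11, so v_3 = 11^{−1} = 6 (mod 13).
  i = 4 (α = 6): (6−4)(6−10)(6−9)(6−8) = 2·(−4)·(−3)·(−2) = −48 ≡ 4, so v_4 = 4^{−1} = 10 (mod 13).
  i = 5 (α = 8): (8−4)(8−10)(8−9)(8−6) = 4·(−2)·(−1)·2 = 16 ≡ 3, so v_5 = 3^{−1} = 9 (mod 13).
  v = [11, 3, 6, 10, 9].
Step 2: syndromes of r = [0, 9, 1, 3, 8] (all sums mod 13).
  S_0 = Σ v_i r_i = 11·0 + 3·9 + 6·1 + 10·3 + 9·8 = 135 ≡ 5.
  S_1 = Σ v_i α_i r_i = 11·4·0 + 3·10·9 + 6·9·1 + 10·6·3 + 9·8·8 = 1080 ≡ 1.
  α_i^2 mod 13 = [3, 9, 3, 10, 12].
  S_2 = Σ v_i α_i^2 r_i = 11·3·0 + 3·9·9 + 6·3·1 + 10·10·3 + 9·12·8 = 1425 ≡ 8.
  S = (5, 1, 8) ≠ 0, so r is not a codeword (an error is present).
Step 3: locate the error. For a single error e at position i, S_ℓ = v_i·e·α_i^ℓ, so α_err = S_1/S_0.
  S_0^{−1} = 5^{−1} = 8 (mod 13), so α_err = 1·8 = 8 ≡ 8 = α_5. Error position i = 5.
  Consistency check: S_2/S_1 = 8·1 = 8 ≡ 8 = α_err ✓ (single-error assumption holds).
Step 4: error magnitude e = S_0/v_5 = S_0·∏_{j≠5}(α_5 − α_j) = 5·3 = 15 ≡ 2 (mod 13).
Step 5: correct position 5: c_5 = r_5 − e = 8 − 2 ≡ 6 (mod 13). Hence c = [0, 9, 1, 3, 6].
  Check: interpolating c through the α_i gives m(x) = 7 + 8·x (degree < 2) with m(α_i) = c_i for every i, so c is indeed a codeword.


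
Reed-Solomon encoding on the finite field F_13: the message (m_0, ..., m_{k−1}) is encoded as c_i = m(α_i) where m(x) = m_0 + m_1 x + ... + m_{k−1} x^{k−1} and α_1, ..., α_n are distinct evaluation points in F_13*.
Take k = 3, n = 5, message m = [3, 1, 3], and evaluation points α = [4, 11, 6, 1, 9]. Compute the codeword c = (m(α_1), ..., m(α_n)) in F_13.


c = [3, 0, 0, 7, 8]

Message polynomial: m(x) = 3 + 1·x + 3·x^2 (mod 13).
For each evaluation point α_i, compute m(α_i) mod 13:
  α_1 = 4: Horner steps 3 → 0 → 3, so m(4) = 3.
  α_2 = 11: Horner steps 3 → 8 → 0, so m(11) = 0.
  α_3 = 6: Horner steps 3 → 6 → 0, so m(6) = 0.
  α_4 = 1: Horner steps 3 → 4 → 7, so m(1) = 7.
  α_5 = 9: Horner steps 3 → 2 → 8, so m(9) = 8.
Codeword c = [3, 0, 0, 7, 8] ∈ F_13^5.


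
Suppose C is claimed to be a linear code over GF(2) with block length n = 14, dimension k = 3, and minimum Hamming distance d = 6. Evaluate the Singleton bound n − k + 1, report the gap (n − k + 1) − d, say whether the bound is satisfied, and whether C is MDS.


Singleton RHS = n − k + 1 = 12, slack = 6, bound satisfied, not MDS.

Singleton bound: d ≤ n − k + 1.
Here n = 14, k = 3, so n − k + 1 = 12.
Given d = 6, check d ≤ 12: YES.
Slack = (n − k + 1) − d = 6.
The code is NOT MDS (slack = 6 > 0).
Description: the claimed parameters are [14, 3, 6]_2; such a code would be non-MDS.


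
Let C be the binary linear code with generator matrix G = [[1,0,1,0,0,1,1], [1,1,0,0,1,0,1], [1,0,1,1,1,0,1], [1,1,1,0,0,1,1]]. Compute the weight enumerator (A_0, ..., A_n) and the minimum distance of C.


Weight distribution: A_0 = 1, A_1 = 1, A_2 = 1, A_3 = 4, A_4 = 5, A_5 = 3, A_6 = 1. Minimum distance d = 1.

Enumerate all 2^4 = 16 messages m ∈ F_2^4.
For each, compute codeword c = mG in F_2^7, then tally its weight.
  m = 0000 → c = 0000000, weight = 0.
  m = 1000 → c = 1010011, weight = 4.
  m = 0100 → c = 1100101, weight = 4.
  m = 1100 → c = 0110110, weight = 4.
  m = 0010 → c = 1011101, weight = 5.
  m = 1010 → c = 0001110, weight = 3.
  m = 0110 → c = 0111000, weight = 3.
  m = 1110 → c = 1101011, weight = 5.
  m = 0001 → c = 1110011, weight = 5.
  m = 1001 → c = 0100000, weight = 1.
  m = 0101 → c = 0010110, weight = 3.
  m = 1101 → c = 1000101, weight = 3.
  m = 0011 → c = 0101110, weight = 4.
  m = 1011 → c = 1111101, weight = 6.
  m = 0111 → c = 1001011, weight = 4.
  m = 1111 → c = 0011000, weight = 2.
Tally weights:
  weight 0: 1 codewords.
  weight 1: 1 codewords.
  weight 2: 1 codewords.
  weight 3: 4 codewords.
  weight 4: 5 codewords.
  weight 5: 3 codewords.
  weight 6: 1 codewords.
Minimum distance d = smallest w > 0 with A_w > 0 = 1.
Sanity: Σ A_w = 16 = 2^4 = 16 ✓.


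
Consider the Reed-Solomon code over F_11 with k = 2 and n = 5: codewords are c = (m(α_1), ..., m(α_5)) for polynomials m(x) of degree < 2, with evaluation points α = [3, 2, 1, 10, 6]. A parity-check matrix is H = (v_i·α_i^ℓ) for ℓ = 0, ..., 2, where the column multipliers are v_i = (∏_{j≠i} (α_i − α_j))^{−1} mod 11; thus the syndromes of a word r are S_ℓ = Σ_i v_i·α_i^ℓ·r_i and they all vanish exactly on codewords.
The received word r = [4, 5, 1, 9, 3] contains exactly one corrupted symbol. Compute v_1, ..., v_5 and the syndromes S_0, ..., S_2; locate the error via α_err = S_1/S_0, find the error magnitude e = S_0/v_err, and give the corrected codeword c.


S = (8, 5, 10), error at position 2, error magnitude e = 8, c = [4, 8, 1, 9, 3].

Step 1: column multipliers v_i = (∏_{j≠i}(α_i − α_j))^{−1} mod 11.
  i = 1 (α = 3): (3−2)(3−1)(3−10)(3−6) = 1·2·(−7)·(−3) = 42 ≡ 9, so v_1 = 9^{−1} = 5 (mod 11).
  i = 2 (α = 2): (2−3)(2−1)(2−10)(2−6) = (−1)·1·(−8)·(−4) = −32 ≡ 1, so v_2 = 1^{−1} = 1 (mod 11).
  i = 3 (α = 1): (1−3)(1−2)(1−10)(1−6) = (−2)·(−1)·(−9)·(−5) = 90 ≡ 2, so v_3 = 2^{−1} = 6 (mod 11).
  i = 4 (α = 10): (10−3)(10−2)(10−1)(10−6) = 7·8·9·4 = 2016 ≡ 3, so v_4 = 3^{−1} = 4 (mod 11).
  i = 5 (α = 6): (6−3)(6−2)(6−1)(6−10) = 3·4·5·(−4) = −240 ≡ 2, so v_5 = 2^{−1} = 6 (mod 11).
  v = [5, 1, 6, 4, 6].
Step 2: syndromes of r = [4, 5, 1, 9, 3] (all sums mod 11).
  S_0 = Σ v_i r_i = 5·4 + 1·5 + 6·1 + 4·9 + 6·3 = 85 ≡ 8.
  S_1 = Σ v_i α_i r_i = 5·3·4 + 1·2·5 + 6·1·1 + 4·10·9 + 6·6·3 = 544 ≡ 5.
  α_i^2 mod 11 = [9, 4, 1, 1, 3].
  S_2 = Σ v_i α_i^2 r_i = 5·9·4 + 1·4·5 + 6·1·1 + 4·1·9 + 6·3·3 = 296 ≡ 10.
  S = (8, 5, 10) ≠ 0, so r is not a codeword (an error is present).
Step 3: locate the error. For a single error e at position i, S_ℓ = v_i·e·α_i^ℓ, so α_err = S_1/S_0.
  S_0^{−1} = 8^{−1} = 7 (mod 11), so α_err = 5·7 = 35 ≡ 2 = α_2. Error position i = 2.
  Consistency check: S_2/S_1 = 10·9 = 90 ≡ 2 = α_err ✓ (single-error assumption holds).
Step 4: error magnitude e = S_0/v_2 = S_0·∏_{j≠2}(α_2 − α_j) = 8·1 = 8 ≡ 8 (mod 11).
Step 5: correct position 2: c_2 = r_2 − e = 5 − 8 ≡ 8 (mod 11). Hence c = [4, 8, 1, 9, 3].
  Check: interpolating c through the α_i gives m(x) = 5 + 7·x (degree < 2) with m(α_i) = c_i for every i, so c is indeed a codeword.


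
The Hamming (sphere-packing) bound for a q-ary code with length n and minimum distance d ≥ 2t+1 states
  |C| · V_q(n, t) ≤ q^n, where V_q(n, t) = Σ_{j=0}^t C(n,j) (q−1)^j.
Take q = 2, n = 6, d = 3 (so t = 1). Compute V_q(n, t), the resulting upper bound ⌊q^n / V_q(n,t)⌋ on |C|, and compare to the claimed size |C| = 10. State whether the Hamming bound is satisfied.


V_q(n, t) = 7, q^n = 64, Hamming bound = 9, |C| = 10 > bound (violated).

Step 1: Compute V_q(n, t) = Σ_{j=0}^1 C(n, j) (q−1)^j.
  j = 0: C(6,0)·(1)^0 = 1·1 = 1.
  j = 1: C(6,1)·(1)^1 = 6·1 = 6.
  V_q(n, t) = 1 + 6 = 7.
Step 2: q^n = 2^6 = 64.
Step 3: Hamming bound ⌊q^n / V_q(n,t)⌋ = ⌊64/7⌋ = 9.
Step 4: Compare |C| = 10 to 9: violated.
The claimed |C| lies above the Hamming bound, so no 2-ary code of length 6 with d ≥ 3 can have 10 codewords.


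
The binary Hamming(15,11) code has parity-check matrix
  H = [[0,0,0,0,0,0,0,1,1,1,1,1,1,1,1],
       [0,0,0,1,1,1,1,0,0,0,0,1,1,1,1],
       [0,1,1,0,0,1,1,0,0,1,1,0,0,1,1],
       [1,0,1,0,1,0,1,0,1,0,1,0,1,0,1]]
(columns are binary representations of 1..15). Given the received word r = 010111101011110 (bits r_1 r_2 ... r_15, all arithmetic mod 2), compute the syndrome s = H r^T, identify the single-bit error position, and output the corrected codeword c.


s = (1, 1, 1, 1)^T, error position = 15, corrected codeword c = 010111101011111

Compute s = H r^T mod 2 one row at a time:
  s_1 = 0 + 1 + 0 + 1 + 1 + 1 + 1 + 0 = 5 ≡ 1 (mod 2).
  s_2 = 1 + 1 + 1 + 1 + 1 + 1 + 1 + 0 = 7 ≡ 1 (mod 2).
  s_3 = 1 + 0 + 1 + 1 + 0 + 1 + 1 + 0 = 5 ≡ 1 (mod 2).
  s_4 = 0 + 0 + 1 + 1 + 1 + 1 + 1 + 0 = 5 ≡ 1 (mod 2).
s = (1, 1, 1, 1)^T — this equals column 15 of H (binary 1111), so error is at position 15.
Correct: flip bit 15 of r = 010111101011110 to get c = 010111101011111.


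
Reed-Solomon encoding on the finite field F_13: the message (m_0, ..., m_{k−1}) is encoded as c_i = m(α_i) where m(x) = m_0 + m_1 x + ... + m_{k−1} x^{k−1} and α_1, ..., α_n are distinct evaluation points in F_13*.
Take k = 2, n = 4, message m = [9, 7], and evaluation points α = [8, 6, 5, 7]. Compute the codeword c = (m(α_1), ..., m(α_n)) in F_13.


c = [0, 12, 5, 6]

Message polynomial: m(x) = 9 + 7·x (mod 13).
For each evaluation point α_i, compute m(α_i) mod 13:
  α_1 = 8: Horner steps 7 → 0, so m(8) = 0.
  α_2 = 6: Horner steps 7 → 12, so m(6) = 12.
  α_3 = 5: Horner steps 7 → 5, so m(5) = 5.
  α_4 = 7: Horner steps 7 → 6, so m(7) = 6.
Codeword c = [0, 12, 5, 6] ∈ F_13^4.


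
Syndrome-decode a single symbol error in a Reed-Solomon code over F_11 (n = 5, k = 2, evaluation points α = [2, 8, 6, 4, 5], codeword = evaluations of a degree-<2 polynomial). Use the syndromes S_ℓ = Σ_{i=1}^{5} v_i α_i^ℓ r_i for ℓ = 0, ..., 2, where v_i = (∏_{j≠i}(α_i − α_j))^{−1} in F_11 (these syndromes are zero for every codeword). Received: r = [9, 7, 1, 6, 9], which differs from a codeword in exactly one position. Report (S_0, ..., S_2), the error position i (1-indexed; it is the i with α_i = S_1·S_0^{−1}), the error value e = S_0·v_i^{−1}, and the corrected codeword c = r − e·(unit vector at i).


S = (9, 7, 3), error at position 1, error magnitude e = 9, c = [0, 7, 1, 6, 9].

Step 1: column multipliers v_i = (∏_{j≠i}(α_i − α_j))^{−1} mod 11.
  i = 1 (α = 2): (2−8)(2−6)(2−4)(2−5) = (−6)·(−4)·(−2)·(−3) = 144 ≡ 1, so v_1 = 1^{−1} = 1 (mod 11).
  i = 2 (α = 8): (8−2)(8−6)(8−4)(8−5) = 6·2·4·3 = 144 ≡ 1, so v_2 = 1^{−1} = 1 (mod 11).
  i = 3 (α = 6): (6−2)(6−8)(6−4)(6−5) = 4·(−2)·2·1 = −16 ≡ 6, so v_3 = 6^{−1} = 2 (mod 11).
  i = 4 (α = 4): (4−2)(4−8)(4−6)(4−5) = 2·(−4)·(−2)·(−1) = −16 ≡ 6, so v_4 = 6^{−1} = 2 (mod 11).
  i = 5 (α = 5): (5−2)(5−8)(5−6)(5−4) = 3·(−3)·(−1)·1 = 9 ≡ 9, so v_5 = 9^{−1} = 5 (mod 11).
  v = [1, 1, 2, 2, 5].
Step 2: syndromes of r = [9, 7, 1, 6, 9] (all sums mod 11).
  S_0 = Σ v_i r_i = 1·9 + 1·7 + 2·1 + 2·6 + 5·9 = 75 ≡ 9.
  S_1 = Σ v_i α_i r_i = 1·2·9 + 1·8·7 + 2·6·1 + 2·4·6 + 5·5·9 = 359 ≡ 7.
  α_i^2 mod 11 = [4, 9, 3, 5, 3].
  S_2 = Σ v_i α_i^2 r_i = 1·4·9 + 1·9·7 + 2·3·1 + 2·5·6 + 5·3·9 = 300 ≡ 3.
  S = (9, 7, 3) ≠ 0, so r is not a codeword (an error is present).
Step 3: locate the error. For a single error e at position i, S_ℓ = v_i·e·α_i^ℓ, so α_err = S_1/S_0.
  S_0^{−1} = 9^{−1} = 5 (mod 11), so α_err = 7·5 = 35 ≡ 2 = α_1. Error position i = 1.
  Consistency check: S_2/S_1 = 3·8 = 24 ≡ 2 = α_err ✓ (single-error assumption holds).
Step 4: error magnitude e = S_0/v_1 = S_0·∏_{j≠1}(α_1 − α_j) = 9·1 = 9 ≡ 9 (mod 11).
Step 5: correct position 1: c_1 = r_1 − e = 9 − 9 ≡ 0 (mod 11). Hence c = [0, 7, 1, 6, 9].
  Check: interpolating c through the α_i gives m(x) = 5 + 3·x (degree < 2) with m(α_i) = c_i for every i, so c is indeed a codeword.
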